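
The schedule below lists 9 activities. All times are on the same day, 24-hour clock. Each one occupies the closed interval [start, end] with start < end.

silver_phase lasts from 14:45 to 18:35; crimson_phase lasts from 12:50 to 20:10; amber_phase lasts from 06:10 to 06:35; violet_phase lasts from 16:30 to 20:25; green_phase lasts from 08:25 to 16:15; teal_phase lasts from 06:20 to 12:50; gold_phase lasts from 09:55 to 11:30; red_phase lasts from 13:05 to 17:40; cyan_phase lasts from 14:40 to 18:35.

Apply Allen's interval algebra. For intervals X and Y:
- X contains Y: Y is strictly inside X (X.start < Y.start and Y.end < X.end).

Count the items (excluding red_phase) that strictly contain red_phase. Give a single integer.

Target red_phase = [13:05, 17:40].
amber_phase [06:10, 06:35] → before → no.
crimson_phase [12:50, 20:10] → contains → counts.
cyan_phase [14:40, 18:35] → overlapped-by → no.
gold_phase [09:55, 11:30] → before → no.
green_phase [08:25, 16:15] → overlaps → no.
silver_phase [14:45, 18:35] → overlapped-by → no.
teal_phase [06:20, 12:50] → before → no.
violet_phase [16:30, 20:25] → overlapped-by → no.
Total: 1.

1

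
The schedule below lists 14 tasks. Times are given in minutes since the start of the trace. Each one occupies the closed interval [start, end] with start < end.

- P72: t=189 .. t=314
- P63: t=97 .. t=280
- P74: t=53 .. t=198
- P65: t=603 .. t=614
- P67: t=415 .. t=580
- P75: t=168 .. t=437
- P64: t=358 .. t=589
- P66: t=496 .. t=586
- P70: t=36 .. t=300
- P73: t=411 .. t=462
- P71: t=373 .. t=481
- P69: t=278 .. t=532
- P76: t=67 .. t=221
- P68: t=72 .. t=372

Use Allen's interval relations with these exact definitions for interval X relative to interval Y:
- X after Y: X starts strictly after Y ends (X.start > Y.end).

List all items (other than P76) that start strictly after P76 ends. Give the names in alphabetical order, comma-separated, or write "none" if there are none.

Target P76 = [t=67, t=221].
P63 [t=97, t=280] → overlapped-by → no.
P64 [t=358, t=589] → after → yes.
P65 [t=603, t=614] → after → yes.
P66 [t=496, t=586] → after → yes.
P67 [t=415, t=580] → after → yes.
P68 [t=72, t=372] → overlapped-by → no.
P69 [t=278, t=532] → after → yes.
P70 [t=36, t=300] → contains → no.
P71 [t=373, t=481] → after → yes.
P72 [t=189, t=314] → overlapped-by → no.
P73 [t=411, t=462] → after → yes.
P74 [t=53, t=198] → overlaps → no.
P75 [t=168, t=437] → overlapped-by → no.
Result: P64, P65, P66, P67, P69, P71, P73.

P64, P65, P66, P67, P69, P71, P73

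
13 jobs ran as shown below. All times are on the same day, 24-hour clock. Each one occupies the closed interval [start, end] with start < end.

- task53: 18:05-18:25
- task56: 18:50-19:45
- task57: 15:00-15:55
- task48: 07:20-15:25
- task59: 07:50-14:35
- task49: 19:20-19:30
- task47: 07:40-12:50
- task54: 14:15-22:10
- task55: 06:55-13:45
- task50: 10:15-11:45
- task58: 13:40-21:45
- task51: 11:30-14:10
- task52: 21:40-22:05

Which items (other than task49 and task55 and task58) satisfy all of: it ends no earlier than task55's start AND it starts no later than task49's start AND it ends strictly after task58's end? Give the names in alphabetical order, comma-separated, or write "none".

Conditions: its end is no earlier than task55's start (X.end >= 06:55) AND its start is no later than task49's start (X.start <= 19:20) AND its end is strictly after task58's end (X.end > 21:45).
task47: end 12:50 >= 06:55? ✓; start 07:40 <= 19:20? ✓; end 12:50 > 21:45? ✗ → no.
task48: end 15:25 >= 06:55? ✓; start 07:20 <= 19:20? ✓; end 15:25 > 21:45? ✗ → no.
task50: end 11:45 >= 06:55? ✓; start 10:15 <= 19:20? ✓; end 11:45 > 21:45? ✗ → no.
task51: end 14:10 >= 06:55? ✓; start 11:30 <= 19:20? ✓; end 14:10 > 21:45? ✗ → no.
task52: end 22:05 >= 06:55? ✓; start 21:40 <= 19:20? ✗; end 22:05 > 21:45? ✓ → no.
task53: end 18:25 >= 06:55? ✓; start 18:05 <= 19:20? ✓; end 18:25 > 21:45? ✗ → no.
task54: end 22:10 >= 06:55? ✓; start 14:15 <= 19:20? ✓; end 22:10 > 21:45? ✓ → yes.
task56: end 19:45 >= 06:55? ✓; start 18:50 <= 19:20? ✓; end 19:45 > 21:45? ✗ → no.
task57: end 15:55 >= 06:55? ✓; start 15:00 <= 19:20? ✓; end 15:55 > 21:45? ✗ → no.
task59: end 14:35 >= 06:55? ✓; start 07:50 <= 19:20? ✓; end 14:35 > 21:45? ✗ → no.
Result: task54.

task54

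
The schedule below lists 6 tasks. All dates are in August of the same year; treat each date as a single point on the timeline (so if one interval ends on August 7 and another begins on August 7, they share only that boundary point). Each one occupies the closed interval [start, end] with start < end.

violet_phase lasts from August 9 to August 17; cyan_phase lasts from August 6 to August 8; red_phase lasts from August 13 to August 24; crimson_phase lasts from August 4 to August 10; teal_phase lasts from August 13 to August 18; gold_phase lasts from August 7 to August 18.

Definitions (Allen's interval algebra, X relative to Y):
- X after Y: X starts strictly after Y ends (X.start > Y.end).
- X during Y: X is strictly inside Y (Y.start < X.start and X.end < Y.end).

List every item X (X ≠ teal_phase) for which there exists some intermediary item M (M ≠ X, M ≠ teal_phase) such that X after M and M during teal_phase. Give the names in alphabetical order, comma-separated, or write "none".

none

Target teal_phase = [August 13, August 18].
Intermediaries M with M during teal_phase: none.
Union: none.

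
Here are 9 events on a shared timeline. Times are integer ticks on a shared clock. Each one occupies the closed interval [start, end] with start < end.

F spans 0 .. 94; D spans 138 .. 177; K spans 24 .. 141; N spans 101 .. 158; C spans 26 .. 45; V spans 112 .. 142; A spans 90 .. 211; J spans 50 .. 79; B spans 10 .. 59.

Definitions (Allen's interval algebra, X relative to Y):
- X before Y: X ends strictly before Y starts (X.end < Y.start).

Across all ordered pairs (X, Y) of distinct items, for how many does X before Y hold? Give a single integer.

16

Checking all 72 ordered pairs for relation 'before'; matching pairs in alphabetical order:
(B, A): B before A ✓
(B, D): B before D ✓
(B, N): B before N ✓
(B, V): B before V ✓
(C, A): C before A ✓
(C, D): C before D ✓
(C, J): C before J ✓
(C, N): C before N ✓
(C, V): C before V ✓
(F, D): F before D ✓
(F, N): F before N ✓
(F, V): F before V ✓
(J, A): J before A ✓
(J, D): J before D ✓
(J, N): J before N ✓
(J, V): J before V ✓
Count: 16.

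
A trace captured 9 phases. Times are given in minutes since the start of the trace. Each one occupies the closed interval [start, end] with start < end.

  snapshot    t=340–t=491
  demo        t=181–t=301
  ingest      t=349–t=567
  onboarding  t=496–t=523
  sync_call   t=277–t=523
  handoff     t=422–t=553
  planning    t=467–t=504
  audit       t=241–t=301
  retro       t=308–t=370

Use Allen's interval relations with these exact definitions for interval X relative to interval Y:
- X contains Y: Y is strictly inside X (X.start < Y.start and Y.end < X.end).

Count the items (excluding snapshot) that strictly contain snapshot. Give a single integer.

1

Target snapshot = [t=340, t=491].
audit [t=241, t=301] → before → no.
demo [t=181, t=301] → before → no.
handoff [t=422, t=553] → overlapped-by → no.
ingest [t=349, t=567] → overlapped-by → no.
onboarding [t=496, t=523] → after → no.
planning [t=467, t=504] → overlapped-by → no.
retro [t=308, t=370] → overlaps → no.
sync_call [t=277, t=523] → contains → counts.
Total: 1.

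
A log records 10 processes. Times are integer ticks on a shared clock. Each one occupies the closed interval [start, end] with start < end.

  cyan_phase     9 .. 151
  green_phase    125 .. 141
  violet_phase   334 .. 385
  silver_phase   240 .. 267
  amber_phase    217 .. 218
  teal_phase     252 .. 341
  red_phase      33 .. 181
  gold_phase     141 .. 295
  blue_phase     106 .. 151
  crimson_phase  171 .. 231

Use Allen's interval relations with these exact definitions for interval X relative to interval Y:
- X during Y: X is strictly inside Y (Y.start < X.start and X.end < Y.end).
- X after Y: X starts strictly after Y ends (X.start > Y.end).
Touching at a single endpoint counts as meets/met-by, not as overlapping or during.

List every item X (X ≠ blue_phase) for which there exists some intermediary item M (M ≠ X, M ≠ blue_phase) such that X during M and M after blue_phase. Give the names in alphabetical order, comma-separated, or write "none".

amber_phase

Target blue_phase = [106, 151].
Intermediaries M with M after blue_phase: amber_phase, crimson_phase, silver_phase, teal_phase, violet_phase.
Via amber_phase — items with X during amber_phase: none.
Via crimson_phase — items with X during crimson_phase: amber_phase.
Via silver_phase — items with X during silver_phase: none.
Via teal_phase — items with X during teal_phase: none.
Via violet_phase — items with X during violet_phase: none.
Union: amber_phase.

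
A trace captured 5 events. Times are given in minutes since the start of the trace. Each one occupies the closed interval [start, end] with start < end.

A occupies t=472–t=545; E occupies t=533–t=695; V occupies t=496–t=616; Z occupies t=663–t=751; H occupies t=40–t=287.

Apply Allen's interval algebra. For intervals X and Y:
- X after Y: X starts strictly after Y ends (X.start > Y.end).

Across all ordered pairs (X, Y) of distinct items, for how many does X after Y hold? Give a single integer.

6

Checking all 20 ordered pairs for relation 'after'; matching pairs in alphabetical order:
(A, H): A after H ✓
(E, H): E after H ✓
(V, H): V after H ✓
(Z, A): Z after A ✓
(Z, H): Z after H ✓
(Z, V): Z after V ✓
Count: 6.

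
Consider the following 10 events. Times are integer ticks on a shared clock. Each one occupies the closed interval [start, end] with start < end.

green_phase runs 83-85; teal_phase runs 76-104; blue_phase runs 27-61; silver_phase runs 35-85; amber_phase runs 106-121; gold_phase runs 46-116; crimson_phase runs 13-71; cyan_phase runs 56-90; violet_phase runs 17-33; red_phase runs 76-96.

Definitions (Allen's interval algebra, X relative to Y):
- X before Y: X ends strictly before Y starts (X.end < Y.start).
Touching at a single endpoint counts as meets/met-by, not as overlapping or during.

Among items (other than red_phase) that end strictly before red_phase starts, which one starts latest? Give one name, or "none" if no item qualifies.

Target red_phase = [76, 96].
amber_phase [106, 121] → after → excluded.
blue_phase [27, 61] → before → candidate.
crimson_phase [13, 71] → before → candidate.
cyan_phase [56, 90] → overlaps → excluded.
gold_phase [46, 116] → contains → excluded.
green_phase [83, 85] → during → excluded.
silver_phase [35, 85] → overlaps → excluded.
teal_phase [76, 104] → started-by → excluded.
violet_phase [17, 33] → before → candidate.
Among candidates, latest start is 27 → blue_phase.

blue_phase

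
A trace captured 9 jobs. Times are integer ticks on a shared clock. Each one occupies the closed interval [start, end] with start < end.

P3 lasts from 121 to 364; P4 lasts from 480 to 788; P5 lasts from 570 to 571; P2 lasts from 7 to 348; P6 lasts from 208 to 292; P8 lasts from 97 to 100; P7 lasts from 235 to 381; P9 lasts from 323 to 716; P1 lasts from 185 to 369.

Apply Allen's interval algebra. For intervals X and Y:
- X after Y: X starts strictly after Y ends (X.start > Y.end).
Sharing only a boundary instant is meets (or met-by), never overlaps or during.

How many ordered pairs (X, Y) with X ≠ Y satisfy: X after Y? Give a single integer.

18

Checking all 72 ordered pairs for relation 'after'; matching pairs in alphabetical order:
(P1, P8): P1 after P8 ✓
(P3, P8): P3 after P8 ✓
(P4, P1): P4 after P1 ✓
(P4, P2): P4 after P2 ✓
(P4, P3): P4 after P3 ✓
(P4, P6): P4 after P6 ✓
(P4, P7): P4 after P7 ✓
(P4, P8): P4 after P8 ✓
(P5, P1): P5 after P1 ✓
(P5, P2): P5 after P2 ✓
(P5, P3): P5 after P3 ✓
(P5, P6): P5 after P6 ✓
(P5, P7): P5 after P7 ✓
(P5, P8): P5 after P8 ✓
(P6, P8): P6 after P8 ✓
(P7, P8): P7 after P8 ✓
(P9, P6): P9 after P6 ✓
(P9, P8): P9 after P8 ✓
Count: 18.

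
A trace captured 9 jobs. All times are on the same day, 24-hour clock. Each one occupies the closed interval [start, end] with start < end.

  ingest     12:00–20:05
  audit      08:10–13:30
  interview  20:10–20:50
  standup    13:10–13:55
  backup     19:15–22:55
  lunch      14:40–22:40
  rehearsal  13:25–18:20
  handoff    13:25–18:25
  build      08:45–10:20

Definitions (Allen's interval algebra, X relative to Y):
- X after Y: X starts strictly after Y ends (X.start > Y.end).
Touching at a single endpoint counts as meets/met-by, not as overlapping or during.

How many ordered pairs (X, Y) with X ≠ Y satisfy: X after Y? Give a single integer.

18

Checking all 72 ordered pairs for relation 'after'; matching pairs in alphabetical order:
(backup, audit): backup after audit ✓
(backup, build): backup after build ✓
(backup, handoff): backup after handoff ✓
(backup, rehearsal): backup after rehearsal ✓
(backup, standup): backup after standup ✓
(handoff, build): handoff after build ✓
(ingest, build): ingest after build ✓
(interview, audit): interview after audit ✓
(interview, build): interview after build ✓
(interview, handoff): interview after handoff ✓
(interview, ingest): interview after ingest ✓
(interview, rehearsal): interview after rehearsal ✓
(interview, standup): interview after standup ✓
(lunch, audit): lunch after audit ✓
(lunch, build): lunch after build ✓
(lunch, standup): lunch after standup ✓
(rehearsal, build): rehearsal after build ✓
(standup, build): standup after build ✓
Count: 18.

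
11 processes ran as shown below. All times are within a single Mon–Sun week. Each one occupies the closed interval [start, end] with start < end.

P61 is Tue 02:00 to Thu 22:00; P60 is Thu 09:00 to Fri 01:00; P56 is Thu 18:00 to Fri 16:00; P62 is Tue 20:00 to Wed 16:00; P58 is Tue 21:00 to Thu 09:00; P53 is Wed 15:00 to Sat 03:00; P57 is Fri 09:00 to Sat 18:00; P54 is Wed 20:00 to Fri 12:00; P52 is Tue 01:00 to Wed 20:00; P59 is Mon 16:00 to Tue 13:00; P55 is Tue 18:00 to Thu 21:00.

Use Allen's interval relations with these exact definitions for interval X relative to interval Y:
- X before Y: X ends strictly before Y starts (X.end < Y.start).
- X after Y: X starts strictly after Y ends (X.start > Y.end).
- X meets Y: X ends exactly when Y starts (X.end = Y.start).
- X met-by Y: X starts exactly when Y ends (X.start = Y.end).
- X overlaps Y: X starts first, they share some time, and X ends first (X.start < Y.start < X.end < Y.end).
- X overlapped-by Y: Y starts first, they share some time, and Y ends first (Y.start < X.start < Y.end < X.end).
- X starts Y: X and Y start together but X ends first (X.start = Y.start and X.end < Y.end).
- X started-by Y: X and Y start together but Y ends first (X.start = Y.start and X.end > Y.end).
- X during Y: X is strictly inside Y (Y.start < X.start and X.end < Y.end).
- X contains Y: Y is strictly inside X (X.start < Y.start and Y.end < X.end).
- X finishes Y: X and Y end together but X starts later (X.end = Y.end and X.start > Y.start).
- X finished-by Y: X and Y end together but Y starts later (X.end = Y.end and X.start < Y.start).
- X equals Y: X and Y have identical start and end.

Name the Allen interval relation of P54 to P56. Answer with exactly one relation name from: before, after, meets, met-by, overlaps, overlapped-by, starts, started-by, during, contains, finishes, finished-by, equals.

P54 = [Wed 20:00, Fri 12:00]; P56 = [Thu 18:00, Fri 16:00].
Compare endpoints: P54.start < P56.start, P54.start < P56.end, P54.end > P56.start, P54.end < P56.end.
That pattern is 'overlaps'.

overlaps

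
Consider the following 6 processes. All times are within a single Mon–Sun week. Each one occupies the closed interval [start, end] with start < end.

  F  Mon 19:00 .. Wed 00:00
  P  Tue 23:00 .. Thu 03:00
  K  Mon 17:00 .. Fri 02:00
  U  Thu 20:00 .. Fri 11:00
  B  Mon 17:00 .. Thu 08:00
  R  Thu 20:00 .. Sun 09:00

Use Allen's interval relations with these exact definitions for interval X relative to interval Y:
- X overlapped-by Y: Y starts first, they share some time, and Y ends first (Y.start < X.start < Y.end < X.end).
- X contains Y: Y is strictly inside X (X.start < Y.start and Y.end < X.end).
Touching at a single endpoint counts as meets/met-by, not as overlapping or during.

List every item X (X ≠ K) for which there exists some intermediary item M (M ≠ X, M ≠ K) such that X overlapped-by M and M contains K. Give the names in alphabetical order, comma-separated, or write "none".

none

Target K = [Mon 17:00, Fri 02:00].
Intermediaries M with M contains K: none.
Union: none.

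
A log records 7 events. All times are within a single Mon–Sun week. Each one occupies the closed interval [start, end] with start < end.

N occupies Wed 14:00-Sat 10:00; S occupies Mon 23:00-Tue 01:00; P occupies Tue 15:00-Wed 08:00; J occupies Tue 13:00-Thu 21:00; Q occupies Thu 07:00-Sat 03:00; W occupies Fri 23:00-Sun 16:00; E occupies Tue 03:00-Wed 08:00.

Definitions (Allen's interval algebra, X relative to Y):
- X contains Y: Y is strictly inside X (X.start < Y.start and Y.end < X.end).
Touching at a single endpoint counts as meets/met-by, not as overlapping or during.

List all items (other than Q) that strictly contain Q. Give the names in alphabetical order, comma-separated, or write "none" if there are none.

N

Target Q = [Thu 07:00, Sat 03:00].
E [Tue 03:00, Wed 08:00] → before → no.
J [Tue 13:00, Thu 21:00] → overlaps → no.
N [Wed 14:00, Sat 10:00] → contains → yes.
P [Tue 15:00, Wed 08:00] → before → no.
S [Mon 23:00, Tue 01:00] → before → no.
W [Fri 23:00, Sun 16:00] → overlapped-by → no.
Result: N.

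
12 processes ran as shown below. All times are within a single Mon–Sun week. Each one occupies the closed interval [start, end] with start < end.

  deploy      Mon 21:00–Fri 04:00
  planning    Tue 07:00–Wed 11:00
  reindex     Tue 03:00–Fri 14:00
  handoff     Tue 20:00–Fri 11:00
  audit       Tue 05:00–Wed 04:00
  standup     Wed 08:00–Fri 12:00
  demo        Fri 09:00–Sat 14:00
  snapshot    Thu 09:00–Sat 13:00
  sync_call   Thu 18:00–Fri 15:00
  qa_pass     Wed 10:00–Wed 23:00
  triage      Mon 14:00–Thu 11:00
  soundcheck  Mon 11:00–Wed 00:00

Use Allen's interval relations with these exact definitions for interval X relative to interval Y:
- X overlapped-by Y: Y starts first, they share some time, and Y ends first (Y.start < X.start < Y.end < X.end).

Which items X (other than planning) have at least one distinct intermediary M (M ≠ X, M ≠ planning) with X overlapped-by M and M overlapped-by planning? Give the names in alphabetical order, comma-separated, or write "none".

demo, snapshot, standup, sync_call

Target planning = [Tue 07:00, Wed 11:00].
Intermediaries M with M overlapped-by planning: handoff, qa_pass, standup.
Via handoff — items with X overlapped-by handoff: demo, snapshot, standup, sync_call.
Via qa_pass — items with X overlapped-by qa_pass: none.
Via standup — items with X overlapped-by standup: demo, snapshot, sync_call.
Union: demo, snapshot, standup, sync_call.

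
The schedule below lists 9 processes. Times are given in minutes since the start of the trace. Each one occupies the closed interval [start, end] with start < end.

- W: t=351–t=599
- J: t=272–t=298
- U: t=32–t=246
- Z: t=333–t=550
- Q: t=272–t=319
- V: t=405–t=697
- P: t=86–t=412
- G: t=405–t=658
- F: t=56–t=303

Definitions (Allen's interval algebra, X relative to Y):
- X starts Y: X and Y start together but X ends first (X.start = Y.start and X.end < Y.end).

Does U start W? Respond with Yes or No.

No

U = [t=32, t=246], W = [t=351, t=599].
Actual relation of U to W: before.
Asked whether 'starts' holds → No.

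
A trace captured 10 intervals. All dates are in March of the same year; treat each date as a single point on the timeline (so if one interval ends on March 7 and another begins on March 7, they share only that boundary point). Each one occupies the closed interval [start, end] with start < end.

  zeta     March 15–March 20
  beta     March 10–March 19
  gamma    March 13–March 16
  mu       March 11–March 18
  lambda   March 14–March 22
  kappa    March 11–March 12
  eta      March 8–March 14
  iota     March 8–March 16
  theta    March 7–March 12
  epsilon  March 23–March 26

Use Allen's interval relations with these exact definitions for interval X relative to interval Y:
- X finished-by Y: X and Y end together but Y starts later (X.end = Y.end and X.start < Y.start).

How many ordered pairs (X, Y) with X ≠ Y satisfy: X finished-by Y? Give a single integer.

2

Checking all 90 ordered pairs for relation 'finished-by'; matching pairs in alphabetical order:
(iota, gamma): iota finished-by gamma ✓
(theta, kappa): theta finished-by kappa ✓
Count: 2.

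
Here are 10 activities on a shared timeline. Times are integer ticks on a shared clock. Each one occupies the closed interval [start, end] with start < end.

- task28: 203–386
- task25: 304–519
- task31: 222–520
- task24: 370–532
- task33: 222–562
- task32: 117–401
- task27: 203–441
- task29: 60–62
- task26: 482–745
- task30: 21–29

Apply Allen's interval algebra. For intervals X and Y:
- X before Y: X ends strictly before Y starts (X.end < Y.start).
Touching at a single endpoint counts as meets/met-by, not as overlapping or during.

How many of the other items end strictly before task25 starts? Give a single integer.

2

Target task25 = [304, 519].
task24 [370, 532] → overlapped-by → no.
task26 [482, 745] → overlapped-by → no.
task27 [203, 441] → overlaps → no.
task28 [203, 386] → overlaps → no.
task29 [60, 62] → before → counts.
task30 [21, 29] → before → counts.
task31 [222, 520] → contains → no.
task32 [117, 401] → overlaps → no.
task33 [222, 562] → contains → no.
Total: 2.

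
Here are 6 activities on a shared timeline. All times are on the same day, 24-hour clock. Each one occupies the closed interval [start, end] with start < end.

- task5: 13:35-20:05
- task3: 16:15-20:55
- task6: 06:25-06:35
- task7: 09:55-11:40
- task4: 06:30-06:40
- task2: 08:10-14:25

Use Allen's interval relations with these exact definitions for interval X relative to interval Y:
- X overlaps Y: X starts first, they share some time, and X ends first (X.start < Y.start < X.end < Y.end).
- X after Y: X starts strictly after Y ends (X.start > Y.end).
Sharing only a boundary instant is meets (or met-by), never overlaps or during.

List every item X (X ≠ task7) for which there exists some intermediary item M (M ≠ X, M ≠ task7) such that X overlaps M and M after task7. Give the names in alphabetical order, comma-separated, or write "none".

Target task7 = [09:55, 11:40].
Intermediaries M with M after task7: task3, task5.
Via task3 — items with X overlaps task3: task5.
Via task5 — items with X overlaps task5: task2.
Union: task2, task5.

task2, task5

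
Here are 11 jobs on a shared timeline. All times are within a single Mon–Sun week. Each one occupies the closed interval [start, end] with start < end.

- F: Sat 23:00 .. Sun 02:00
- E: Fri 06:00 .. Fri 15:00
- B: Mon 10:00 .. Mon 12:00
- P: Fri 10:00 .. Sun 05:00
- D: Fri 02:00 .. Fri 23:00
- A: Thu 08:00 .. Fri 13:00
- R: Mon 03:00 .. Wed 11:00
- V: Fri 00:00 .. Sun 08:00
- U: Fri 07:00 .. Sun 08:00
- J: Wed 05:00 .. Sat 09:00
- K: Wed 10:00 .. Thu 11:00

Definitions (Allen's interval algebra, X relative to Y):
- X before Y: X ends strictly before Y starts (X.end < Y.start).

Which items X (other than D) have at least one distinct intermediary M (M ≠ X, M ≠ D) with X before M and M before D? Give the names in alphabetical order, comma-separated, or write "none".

Target D = [Fri 02:00, Fri 23:00].
Intermediaries M with M before D: B, K, R.
Via B — items with X before B: none.
Via K — items with X before K: B.
Via R — items with X before R: none.
Union: B.

B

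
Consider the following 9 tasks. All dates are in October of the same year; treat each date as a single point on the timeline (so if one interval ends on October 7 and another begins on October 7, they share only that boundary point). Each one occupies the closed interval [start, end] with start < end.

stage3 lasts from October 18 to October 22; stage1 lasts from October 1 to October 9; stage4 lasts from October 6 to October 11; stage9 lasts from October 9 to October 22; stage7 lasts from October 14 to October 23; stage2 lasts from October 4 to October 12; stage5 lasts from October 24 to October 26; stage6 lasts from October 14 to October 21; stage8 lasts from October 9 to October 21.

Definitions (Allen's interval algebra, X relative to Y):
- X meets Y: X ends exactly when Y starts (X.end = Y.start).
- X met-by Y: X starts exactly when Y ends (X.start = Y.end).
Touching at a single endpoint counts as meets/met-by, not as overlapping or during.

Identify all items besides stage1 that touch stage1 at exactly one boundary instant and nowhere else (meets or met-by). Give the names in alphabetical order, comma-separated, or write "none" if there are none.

stage8, stage9

Target stage1 = [October 1, October 9].
stage2 [October 4, October 12] → overlapped-by → no.
stage3 [October 18, October 22] → after → no.
stage4 [October 6, October 11] → overlapped-by → no.
stage5 [October 24, October 26] → after → no.
stage6 [October 14, October 21] → after → no.
stage7 [October 14, October 23] → after → no.
stage8 [October 9, October 21] → met-by → yes.
stage9 [October 9, October 22] → met-by → yes.
Result: stage8, stage9.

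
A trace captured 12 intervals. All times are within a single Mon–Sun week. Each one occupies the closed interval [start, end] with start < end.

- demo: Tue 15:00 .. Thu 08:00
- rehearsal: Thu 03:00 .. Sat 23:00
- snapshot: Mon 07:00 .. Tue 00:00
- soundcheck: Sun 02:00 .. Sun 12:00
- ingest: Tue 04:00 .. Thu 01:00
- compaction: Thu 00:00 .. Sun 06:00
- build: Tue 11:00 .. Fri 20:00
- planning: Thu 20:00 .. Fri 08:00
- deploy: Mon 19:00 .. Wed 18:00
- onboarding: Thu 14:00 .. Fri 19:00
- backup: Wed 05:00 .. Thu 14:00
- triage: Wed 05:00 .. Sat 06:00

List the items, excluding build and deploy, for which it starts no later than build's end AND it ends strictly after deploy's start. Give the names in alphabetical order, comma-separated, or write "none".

backup, compaction, demo, ingest, onboarding, planning, rehearsal, snapshot, triage

Conditions: its start is no later than build's end (X.start <= Fri 20:00) AND its end is strictly after deploy's start (X.end > Mon 19:00).
backup: start Wed 05:00 <= Fri 20:00? ✓; end Thu 14:00 > Mon 19:00? ✓ → yes.
compaction: start Thu 00:00 <= Fri 20:00? ✓; end Sun 06:00 > Mon 19:00? ✓ → yes.
demo: start Tue 15:00 <= Fri 20:00? ✓; end Thu 08:00 > Mon 19:00? ✓ → yes.
ingest: start Tue 04:00 <= Fri 20:00? ✓; end Thu 01:00 > Mon 19:00? ✓ → yes.
onboarding: start Thu 14:00 <= Fri 20:00? ✓; end Fri 19:00 > Mon 19:00? ✓ → yes.
planning: start Thu 20:00 <= Fri 20:00? ✓; end Fri 08:00 > Mon 19:00? ✓ → yes.
rehearsal: start Thu 03:00 <= Fri 20:00? ✓; end Sat 23:00 > Mon 19:00? ✓ → yes.
snapshot: start Mon 07:00 <= Fri 20:00? ✓; end Tue 00:00 > Mon 19:00? ✓ → yes.
soundcheck: start Sun 02:00 <= Fri 20:00? ✗; end Sun 12:00 > Mon 19:00? ✓ → no.
triage: start Wed 05:00 <= Fri 20:00? ✓; end Sat 06:00 > Mon 19:00? ✓ → yes.
Result: backup, compaction, demo, ingest, onboarding, planning, rehearsal, snapshot, triage.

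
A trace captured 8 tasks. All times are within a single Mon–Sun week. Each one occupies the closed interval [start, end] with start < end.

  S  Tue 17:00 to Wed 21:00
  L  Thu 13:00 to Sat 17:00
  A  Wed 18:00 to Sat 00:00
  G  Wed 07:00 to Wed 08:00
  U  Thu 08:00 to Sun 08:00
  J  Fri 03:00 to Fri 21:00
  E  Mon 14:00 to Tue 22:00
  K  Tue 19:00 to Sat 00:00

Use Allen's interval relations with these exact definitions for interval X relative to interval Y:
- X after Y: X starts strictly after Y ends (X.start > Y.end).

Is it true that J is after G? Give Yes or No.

J = [Fri 03:00, Fri 21:00], G = [Wed 07:00, Wed 08:00].
Actual relation of J to G: after.
Asked whether 'after' holds → Yes.

Yes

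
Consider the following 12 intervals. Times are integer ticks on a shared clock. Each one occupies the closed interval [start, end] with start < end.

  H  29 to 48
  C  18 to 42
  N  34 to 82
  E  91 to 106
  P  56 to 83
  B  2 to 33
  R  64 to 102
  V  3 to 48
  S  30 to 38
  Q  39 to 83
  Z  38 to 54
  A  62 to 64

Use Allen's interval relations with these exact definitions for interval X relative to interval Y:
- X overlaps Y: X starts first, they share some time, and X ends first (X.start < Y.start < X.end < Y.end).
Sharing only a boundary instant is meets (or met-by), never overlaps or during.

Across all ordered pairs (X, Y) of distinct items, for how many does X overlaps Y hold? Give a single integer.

22

Checking all 132 ordered pairs for relation 'overlaps'; matching pairs in alphabetical order:
(B, C): B overlaps C ✓
(B, H): B overlaps H ✓
(B, S): B overlaps S ✓
(B, V): B overlaps V ✓
(C, H): C overlaps H ✓
(C, N): C overlaps N ✓
(C, Q): C overlaps Q ✓
(C, Z): C overlaps Z ✓
(H, N): H overlaps N ✓
(H, Q): H overlaps Q ✓
(H, Z): H overlaps Z ✓
(N, P): N overlaps P ✓
(N, Q): N overlaps Q ✓
(N, R): N overlaps R ✓
(P, R): P overlaps R ✓
(Q, R): Q overlaps R ✓
(R, E): R overlaps E ✓
(S, N): S overlaps N ✓
(V, N): V overlaps N ✓
(V, Q): V overlaps Q ✓
(V, Z): V overlaps Z ✓
(Z, Q): Z overlaps Q ✓
Count: 22.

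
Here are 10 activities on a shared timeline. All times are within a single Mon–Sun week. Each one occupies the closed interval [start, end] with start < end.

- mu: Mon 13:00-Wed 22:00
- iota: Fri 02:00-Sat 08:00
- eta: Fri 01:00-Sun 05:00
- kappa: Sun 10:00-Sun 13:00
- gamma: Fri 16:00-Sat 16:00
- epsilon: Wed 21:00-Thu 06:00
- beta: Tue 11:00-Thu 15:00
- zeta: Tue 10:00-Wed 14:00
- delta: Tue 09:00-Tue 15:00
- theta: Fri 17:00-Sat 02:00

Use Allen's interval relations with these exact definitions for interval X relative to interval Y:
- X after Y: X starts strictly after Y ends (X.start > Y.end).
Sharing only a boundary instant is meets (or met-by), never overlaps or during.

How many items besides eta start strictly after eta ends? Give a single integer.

1

Target eta = [Fri 01:00, Sun 05:00].
beta [Tue 11:00, Thu 15:00] → before → no.
delta [Tue 09:00, Tue 15:00] → before → no.
epsilon [Wed 21:00, Thu 06:00] → before → no.
gamma [Fri 16:00, Sat 16:00] → during → no.
iota [Fri 02:00, Sat 08:00] → during → no.
kappa [Sun 10:00, Sun 13:00] → after → counts.
mu [Mon 13:00, Wed 22:00] → before → no.
theta [Fri 17:00, Sat 02:00] → during → no.
zeta [Tue 10:00, Wed 14:00] → before → no.
Total: 1.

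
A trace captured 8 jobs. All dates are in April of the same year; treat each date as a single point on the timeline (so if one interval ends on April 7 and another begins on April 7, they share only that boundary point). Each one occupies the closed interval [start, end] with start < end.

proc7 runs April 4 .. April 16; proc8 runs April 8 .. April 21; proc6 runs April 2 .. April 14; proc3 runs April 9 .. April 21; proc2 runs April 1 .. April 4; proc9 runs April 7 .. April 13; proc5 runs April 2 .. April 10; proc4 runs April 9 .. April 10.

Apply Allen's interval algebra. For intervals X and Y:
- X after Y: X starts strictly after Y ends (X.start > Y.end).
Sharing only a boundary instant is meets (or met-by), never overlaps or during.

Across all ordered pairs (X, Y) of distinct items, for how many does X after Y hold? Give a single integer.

Checking all 56 ordered pairs for relation 'after'; matching pairs in alphabetical order:
(proc3, proc2): proc3 after proc2 ✓
(proc4, proc2): proc4 after proc2 ✓
(proc8, proc2): proc8 after proc2 ✓
(proc9, proc2): proc9 after proc2 ✓
Count: 4.

4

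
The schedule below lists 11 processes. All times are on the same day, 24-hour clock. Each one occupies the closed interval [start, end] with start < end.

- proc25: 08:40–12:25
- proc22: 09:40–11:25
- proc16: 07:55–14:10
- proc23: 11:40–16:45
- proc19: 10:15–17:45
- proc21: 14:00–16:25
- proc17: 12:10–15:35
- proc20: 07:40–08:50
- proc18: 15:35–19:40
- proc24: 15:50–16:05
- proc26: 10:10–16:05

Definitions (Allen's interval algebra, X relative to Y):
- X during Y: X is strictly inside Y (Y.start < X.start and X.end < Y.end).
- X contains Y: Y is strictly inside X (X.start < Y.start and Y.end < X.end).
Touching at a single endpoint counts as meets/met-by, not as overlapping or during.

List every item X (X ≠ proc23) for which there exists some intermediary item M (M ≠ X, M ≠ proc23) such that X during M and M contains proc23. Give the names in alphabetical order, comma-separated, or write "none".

proc17, proc21, proc24

Target proc23 = [11:40, 16:45].
Intermediaries M with M contains proc23: proc19.
Via proc19 — items with X during proc19: proc17, proc21, proc24.
Union: proc17, proc21, proc24.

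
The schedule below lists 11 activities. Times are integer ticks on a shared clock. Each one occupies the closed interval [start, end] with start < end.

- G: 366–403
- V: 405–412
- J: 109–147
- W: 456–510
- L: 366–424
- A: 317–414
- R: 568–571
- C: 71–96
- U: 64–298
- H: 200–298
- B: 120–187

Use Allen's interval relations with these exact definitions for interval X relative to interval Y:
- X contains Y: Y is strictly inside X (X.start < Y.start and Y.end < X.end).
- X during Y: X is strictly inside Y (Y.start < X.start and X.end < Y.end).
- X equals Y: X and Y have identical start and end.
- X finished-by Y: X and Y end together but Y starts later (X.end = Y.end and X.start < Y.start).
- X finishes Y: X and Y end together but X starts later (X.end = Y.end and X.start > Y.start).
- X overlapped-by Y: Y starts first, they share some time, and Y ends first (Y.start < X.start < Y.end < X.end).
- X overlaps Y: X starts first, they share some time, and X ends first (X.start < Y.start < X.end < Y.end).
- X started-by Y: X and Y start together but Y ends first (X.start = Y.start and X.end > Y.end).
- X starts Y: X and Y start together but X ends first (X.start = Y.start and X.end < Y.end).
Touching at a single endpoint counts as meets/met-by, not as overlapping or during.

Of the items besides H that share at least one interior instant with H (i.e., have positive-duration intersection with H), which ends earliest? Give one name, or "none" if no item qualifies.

Target H = [200, 298].
A [317, 414] → after → excluded.
B [120, 187] → before → excluded.
C [71, 96] → before → excluded.
G [366, 403] → after → excluded.
J [109, 147] → before → excluded.
L [366, 424] → after → excluded.
R [568, 571] → after → excluded.
U [64, 298] → finished-by → candidate.
V [405, 412] → after → excluded.
W [456, 510] → after → excluded.
Among candidates, earliest end is 298 → U.

U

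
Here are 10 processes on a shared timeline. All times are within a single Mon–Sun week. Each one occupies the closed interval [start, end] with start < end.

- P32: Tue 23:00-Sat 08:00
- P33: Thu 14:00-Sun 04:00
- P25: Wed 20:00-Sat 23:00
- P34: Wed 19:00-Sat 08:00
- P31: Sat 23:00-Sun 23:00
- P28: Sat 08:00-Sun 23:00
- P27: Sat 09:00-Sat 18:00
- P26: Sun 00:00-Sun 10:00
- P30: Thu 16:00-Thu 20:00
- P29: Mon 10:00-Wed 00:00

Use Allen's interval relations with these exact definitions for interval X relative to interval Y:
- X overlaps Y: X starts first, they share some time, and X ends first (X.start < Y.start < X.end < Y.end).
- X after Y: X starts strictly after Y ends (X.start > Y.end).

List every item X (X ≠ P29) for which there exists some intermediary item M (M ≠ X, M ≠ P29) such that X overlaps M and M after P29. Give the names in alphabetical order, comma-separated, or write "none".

Target P29 = [Mon 10:00, Wed 00:00].
Intermediaries M with M after P29: P25, P26, P27, P28, P30, P31, P33, P34.
Via P25 — items with X overlaps P25: P32, P34.
Via P26 — items with X overlaps P26: P33.
Via P27 — items with X overlaps P27: none.
Via P28 — items with X overlaps P28: P25, P33.
Via P30 — items with X overlaps P30: none.
Via P31 — items with X overlaps P31: P33.
Via P33 — items with X overlaps P33: P25, P32, P34.
Via P34 — items with X overlaps P34: none.
Union: P25, P32, P33, P34.

P25, P32, P33, P34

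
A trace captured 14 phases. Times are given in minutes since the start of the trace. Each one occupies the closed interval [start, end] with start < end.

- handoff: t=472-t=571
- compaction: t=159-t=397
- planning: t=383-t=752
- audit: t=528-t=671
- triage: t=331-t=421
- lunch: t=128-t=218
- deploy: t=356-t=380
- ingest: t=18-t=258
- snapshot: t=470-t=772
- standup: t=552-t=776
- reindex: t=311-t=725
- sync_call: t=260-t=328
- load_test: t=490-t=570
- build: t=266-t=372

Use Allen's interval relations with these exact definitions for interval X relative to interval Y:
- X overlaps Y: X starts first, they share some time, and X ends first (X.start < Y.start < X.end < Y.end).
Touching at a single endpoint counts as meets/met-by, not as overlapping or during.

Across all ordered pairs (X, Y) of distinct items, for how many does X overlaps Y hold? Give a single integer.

Checking all 182 ordered pairs for relation 'overlaps'; matching pairs in alphabetical order:
(audit, standup): audit overlaps standup ✓
(build, deploy): build overlaps deploy ✓
(build, reindex): build overlaps reindex ✓
(build, triage): build overlaps triage ✓
(compaction, planning): compaction overlaps planning ✓
(compaction, reindex): compaction overlaps reindex ✓
(compaction, triage): compaction overlaps triage ✓
(handoff, audit): handoff overlaps audit ✓
(handoff, standup): handoff overlaps standup ✓
(ingest, compaction): ingest overlaps compaction ✓
(load_test, audit): load_test overlaps audit ✓
(load_test, standup): load_test overlaps standup ✓
(lunch, compaction): lunch overlaps compaction ✓
(planning, snapshot): planning overlaps snapshot ✓
(planning, standup): planning overlaps standup ✓
(reindex, planning): reindex overlaps planning ✓
(reindex, snapshot): reindex overlaps snapshot ✓
(reindex, standup): reindex overlaps standup ✓
(snapshot, standup): snapshot overlaps standup ✓
(sync_call, build): sync_call overlaps build ✓
(sync_call, reindex): sync_call overlaps reindex ✓
(triage, planning): triage overlaps planning ✓
Count: 22.

22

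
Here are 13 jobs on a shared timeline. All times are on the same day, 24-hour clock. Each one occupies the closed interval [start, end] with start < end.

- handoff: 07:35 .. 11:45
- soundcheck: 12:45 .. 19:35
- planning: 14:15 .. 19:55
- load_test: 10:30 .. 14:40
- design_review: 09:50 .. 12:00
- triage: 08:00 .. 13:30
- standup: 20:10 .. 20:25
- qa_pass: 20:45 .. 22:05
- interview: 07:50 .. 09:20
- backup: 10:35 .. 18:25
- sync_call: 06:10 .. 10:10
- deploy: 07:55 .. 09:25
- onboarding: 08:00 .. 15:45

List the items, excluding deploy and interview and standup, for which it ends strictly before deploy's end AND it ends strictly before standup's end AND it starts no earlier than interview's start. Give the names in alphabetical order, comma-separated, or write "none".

Conditions: its end is strictly before deploy's end (X.end < 09:25) AND its end is strictly before standup's end (X.end < 20:25) AND its start is no earlier than interview's start (X.start >= 07:50).
backup: end 18:25 < 09:25? ✗; end 18:25 < 20:25? ✓; start 10:35 >= 07:50? ✓ → no.
design_review: end 12:00 < 09:25? ✗; end 12:00 < 20:25? ✓; start 09:50 >= 07:50? ✓ → no.
handoff: end 11:45 < 09:25? ✗; end 11:45 < 20:25? ✓; start 07:35 >= 07:50? ✗ → no.
load_test: end 14:40 < 09:25? ✗; end 14:40 < 20:25? ✓; start 10:30 >= 07:50? ✓ → no.
onboarding: end 15:45 < 09:25? ✗; end 15:45 < 20:25? ✓; start 08:00 >= 07:50? ✓ → no.
planning: end 19:55 < 09:25? ✗; end 19:55 < 20:25? ✓; start 14:15 >= 07:50? ✓ → no.
qa_pass: end 22:05 < 09:25? ✗; end 22:05 < 20:25? ✗; start 20:45 >= 07:50? ✓ → no.
soundcheck: end 19:35 < 09:25? ✗; end 19:35 < 20:25? ✓; start 12:45 >= 07:50? ✓ → no.
sync_call: end 10:10 < 09:25? ✗; end 10:10 < 20:25? ✓; start 06:10 >= 07:50? ✗ → no.
triage: end 13:30 < 09:25? ✗; end 13:30 < 20:25? ✓; start 08:00 >= 07:50? ✓ → no.
Result: none.

none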